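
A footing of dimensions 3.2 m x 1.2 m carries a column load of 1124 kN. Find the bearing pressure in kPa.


A = 3.2 * 1.2 = 3.84 m^2
q = P / A = 1124 / 3.84
= 292.7083 kPa

292.7083 kPa


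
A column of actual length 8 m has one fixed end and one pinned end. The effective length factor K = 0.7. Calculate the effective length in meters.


L_eff = K * L
= 0.7 * 8
= 5.6 m

5.6 m


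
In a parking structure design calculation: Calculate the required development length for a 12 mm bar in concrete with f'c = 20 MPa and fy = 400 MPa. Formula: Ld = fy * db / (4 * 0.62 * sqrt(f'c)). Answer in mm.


Ld = (fy * db) / (4 * 0.62 * sqrt(f'c))
= (400 * 12) / (4 * 0.62 * sqrt(20))
= 4800 / 11.0909
= 432.79 mm

432.79 mm


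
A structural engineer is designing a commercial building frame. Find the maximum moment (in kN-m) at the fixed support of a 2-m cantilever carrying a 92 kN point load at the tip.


For a cantilever with a point load at the free end:
M_max = P * L = 92 * 2 = 184 kN-m

184 kN-m


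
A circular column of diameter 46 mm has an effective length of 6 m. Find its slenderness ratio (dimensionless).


Radius of gyration r = d / 4 = 46 / 4 = 11.5 mm
L_eff = 6000.0 mm
Slenderness ratio = L / r = 6000.0 / 11.5 = 521.74 (dimensionless)

521.74 (dimensionless)


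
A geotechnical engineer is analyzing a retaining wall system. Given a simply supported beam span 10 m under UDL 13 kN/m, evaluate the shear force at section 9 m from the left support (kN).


R_A = w * L / 2 = 13 * 10 / 2 = 65.0 kN
V(x) = R_A - w * x = 65.0 - 13 * 9
= -52.0 kN

-52.0 kN


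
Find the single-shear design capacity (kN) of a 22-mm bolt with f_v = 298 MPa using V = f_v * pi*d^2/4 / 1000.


A = pi * d^2 / 4 = pi * 22^2 / 4 = 380.1327 mm^2
V = f_v * A / 1000 = 298 * 380.1327 / 1000
= 113.2795 kN

113.2795 kN


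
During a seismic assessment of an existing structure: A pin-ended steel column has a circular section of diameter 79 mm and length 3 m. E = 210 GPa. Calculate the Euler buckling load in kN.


I = pi * d^4 / 64 = 1911957.63 mm^4
L = 3000.0 mm
P_cr = pi^2 * E * I / L^2
= 9.8696 * 210000.0 * 1911957.63 / 3000.0^2
= 440306.19 N = 440.3062 kN

440.3062 kN


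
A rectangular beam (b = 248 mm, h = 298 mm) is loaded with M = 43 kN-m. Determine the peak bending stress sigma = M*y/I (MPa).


I = b * h^3 / 12 = 248 * 298^3 / 12 = 546914234.67 mm^4
y = h / 2 = 298 / 2 = 149.0 mm
M = 43 kN-m = 43000000.0 N-mm
sigma = M * y / I = 43000000.0 * 149.0 / 546914234.67
= 11.71 MPa

11.71 MPa


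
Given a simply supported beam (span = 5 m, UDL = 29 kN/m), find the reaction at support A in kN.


Total load = w * L = 29 * 5 = 145 kN
By symmetry, each reaction R = total / 2 = 145 / 2 = 72.5 kN

72.5 kN


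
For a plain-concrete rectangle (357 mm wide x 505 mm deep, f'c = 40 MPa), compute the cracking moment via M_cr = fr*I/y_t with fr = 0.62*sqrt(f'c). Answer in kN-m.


fr = 0.62 * sqrt(40) = 0.62 * 6.3246 = 3.9212 MPa
I = 357 * 505^3 / 12 = 3831431843.75 mm^4
y_t = 252.5 mm
M_cr = fr * I / y_t = 3.9212 * 3831431843.75 / 252.5 N-mm
= 59.5006 kN-m

59.5006 kN-m


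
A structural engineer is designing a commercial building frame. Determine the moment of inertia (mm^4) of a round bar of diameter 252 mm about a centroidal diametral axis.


r = d / 2 = 252 / 2 = 126.0 mm
I = pi * r^4 / 4 = pi * 126.0^4 / 4
= 197957546.2 mm^4

197957546.2 mm^4


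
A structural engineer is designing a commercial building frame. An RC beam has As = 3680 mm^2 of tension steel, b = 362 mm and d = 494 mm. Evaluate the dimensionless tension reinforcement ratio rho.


rho = As / (b * d)
= 3680 / (362 * 494)
= 3680 / 178828
= 0.020578 (dimensionless)

0.020578 (dimensionless)


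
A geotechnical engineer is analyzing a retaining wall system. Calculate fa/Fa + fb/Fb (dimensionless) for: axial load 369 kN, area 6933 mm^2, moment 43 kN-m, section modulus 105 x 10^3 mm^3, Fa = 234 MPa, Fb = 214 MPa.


f_a = P / A = 369000.0 / 6933 = 53.2237 MPa
f_b = M / S = 43000000.0 / 105000.0 = 409.5238 MPa
Ratio = f_a / Fa + f_b / Fb
= 53.2237 / 234 + 409.5238 / 214
= 2.1411 (dimensionless)

2.1411 (dimensionless)


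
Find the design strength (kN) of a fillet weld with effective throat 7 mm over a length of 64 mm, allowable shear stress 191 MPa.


Strength = throat * length * allowable stress
= 7 * 64 * 191 N
= 85568 N
= 85.57 kN

85.57 kN


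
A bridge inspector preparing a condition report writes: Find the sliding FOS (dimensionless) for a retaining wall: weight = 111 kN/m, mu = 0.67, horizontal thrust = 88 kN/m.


Resisting force = mu * W = 0.67 * 111 = 74.37 kN/m
FOS = Resisting / Driving = 74.37 / 88
= 0.8451 (dimensionless)

0.8451 (dimensionless)


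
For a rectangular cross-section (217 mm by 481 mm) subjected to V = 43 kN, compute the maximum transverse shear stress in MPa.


A = b * h = 217 * 481 = 104377 mm^2
V = 43 kN = 43000.0 N
tau_max = 1.5 * V / A = 1.5 * 43000.0 / 104377
= 0.618 MPa

0.618 MPa


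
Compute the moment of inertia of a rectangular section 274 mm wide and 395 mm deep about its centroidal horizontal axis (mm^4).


I = b * h^3 / 12
= 274 * 395^3 / 12
= 274 * 61629875 / 12
= 1407215479.17 mm^4

1407215479.17 mm^4


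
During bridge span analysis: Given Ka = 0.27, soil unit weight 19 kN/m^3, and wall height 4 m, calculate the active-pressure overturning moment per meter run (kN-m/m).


Pa = 0.5 * Ka * gamma * H^2
= 0.5 * 0.27 * 19 * 4^2
= 41.04 kN/m
Arm = H / 3 = 4 / 3 = 1.3333 m
Mo = Pa * arm = Pa * H / 3 = 41.04 * 4 / 3 = 54.72 kN-m/m

54.72 kN-m/m


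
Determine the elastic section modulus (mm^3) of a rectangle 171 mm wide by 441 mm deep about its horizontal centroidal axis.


S = b * h^2 / 6
= 171 * 441^2 / 6
= 171 * 194481 / 6
= 5542708.5 mm^3

5542708.5 mm^3


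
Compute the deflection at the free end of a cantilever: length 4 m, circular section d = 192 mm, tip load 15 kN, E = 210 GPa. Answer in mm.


I = pi * d^4 / 64 = pi * 192^4 / 64 = 66707522.83 mm^4
L = 4000.0 mm, P = 15000.0 N, E = 210000.0 MPa
delta = P * L^3 / (3 * E * I)
= 15000.0 * 4000.0^3 / (3 * 210000.0 * 66707522.83)
= 22.8431 mm

22.8431 mm


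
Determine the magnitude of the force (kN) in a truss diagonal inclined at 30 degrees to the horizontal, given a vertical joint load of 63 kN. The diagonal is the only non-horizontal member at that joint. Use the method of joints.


At the joint, only the diagonal has a vertical component, so vertical equilibrium gives:
F * sin(30) = 63
F = 63 / sin(30)
= 63 / 0.5
= 126.0 kN

126.0 kN


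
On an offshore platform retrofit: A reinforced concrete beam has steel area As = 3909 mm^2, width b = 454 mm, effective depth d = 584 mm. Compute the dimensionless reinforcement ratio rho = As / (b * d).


rho = As / (b * d)
= 3909 / (454 * 584)
= 3909 / 265136
= 0.014743 (dimensionless)

0.014743 (dimensionless)


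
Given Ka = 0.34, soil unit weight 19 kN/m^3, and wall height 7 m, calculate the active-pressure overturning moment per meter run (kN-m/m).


Pa = 0.5 * Ka * gamma * H^2
= 0.5 * 0.34 * 19 * 7^2
= 158.27 kN/m
Arm = H / 3 = 7 / 3 = 2.3333 m
Mo = Pa * arm = Pa * H / 3 = 158.27 * 7 / 3 = 369.2967 kN-m/m

369.2967 kN-m/m


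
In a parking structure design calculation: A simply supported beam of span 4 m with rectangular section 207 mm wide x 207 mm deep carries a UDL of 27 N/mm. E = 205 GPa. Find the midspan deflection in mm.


I = 207 * 207^3 / 12 = 153003066.75 mm^4
L = 4000.0 mm, w = 27 N/mm, E = 205000.0 MPa
delta = 5 * w * L^4 / (384 * E * I)
= 5 * 27 * 4000.0^4 / (384 * 205000.0 * 153003066.75)
= 2.8694 mm

2.8694 mm


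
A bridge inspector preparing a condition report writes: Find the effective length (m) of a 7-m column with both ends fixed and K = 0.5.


L_eff = K * L
= 0.5 * 7
= 3.5 m

3.5 m


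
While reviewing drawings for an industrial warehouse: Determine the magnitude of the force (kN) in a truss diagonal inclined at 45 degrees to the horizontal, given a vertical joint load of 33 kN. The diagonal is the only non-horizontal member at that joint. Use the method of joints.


At the joint, only the diagonal has a vertical component, so vertical equilibrium gives:
F * sin(45) = 33
F = 33 / sin(45)
= 33 / 0.707107
= 46.67 kN

46.67 kN


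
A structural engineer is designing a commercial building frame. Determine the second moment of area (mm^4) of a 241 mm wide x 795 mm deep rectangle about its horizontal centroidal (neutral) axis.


I = b * h^3 / 12
= 241 * 795^3 / 12
= 241 * 502459875 / 12
= 10091069156.25 mm^4

10091069156.25 mm^4


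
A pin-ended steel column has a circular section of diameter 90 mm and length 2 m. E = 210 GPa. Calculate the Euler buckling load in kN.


I = pi * d^4 / 64 = 3220623.34 mm^4
L = 2000.0 mm
P_cr = pi^2 * E * I / L^2
= 9.8696 * 210000.0 * 3220623.34 / 2000.0^2
= 1668779.61 N = 1668.7796 kN

1668.7796 kN


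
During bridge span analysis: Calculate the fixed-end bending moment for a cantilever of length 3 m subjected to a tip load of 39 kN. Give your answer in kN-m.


For a cantilever with a point load at the free end:
M_max = P * L = 39 * 3 = 117 kN-m

117 kN-m


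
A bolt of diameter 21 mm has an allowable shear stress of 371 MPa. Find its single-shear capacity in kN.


A = pi * d^2 / 4 = pi * 21^2 / 4 = 346.3606 mm^2
V = f_v * A / 1000 = 371 * 346.3606 / 1000
= 128.4998 kN

128.4998 kN


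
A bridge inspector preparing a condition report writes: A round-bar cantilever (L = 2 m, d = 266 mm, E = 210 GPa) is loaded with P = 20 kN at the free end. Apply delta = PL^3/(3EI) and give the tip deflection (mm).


I = pi * d^4 / 64 = pi * 266^4 / 64 = 245751651.6 mm^4
L = 2000.0 mm, P = 20000.0 N, E = 210000.0 MPa
delta = P * L^3 / (3 * E * I)
= 20000.0 * 2000.0^3 / (3 * 210000.0 * 245751651.6)
= 1.0334 mm

1.0334 mm


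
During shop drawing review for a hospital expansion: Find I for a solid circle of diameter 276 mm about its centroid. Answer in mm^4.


r = d / 2 = 276 / 2 = 138.0 mm
I = pi * r^4 / 4 = pi * 138.0^4 / 4
= 284843443.25 mm^4

284843443.25 mm^4


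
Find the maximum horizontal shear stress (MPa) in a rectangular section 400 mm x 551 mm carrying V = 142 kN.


A = b * h = 400 * 551 = 220400 mm^2
V = 142 kN = 142000.0 N
tau_max = 1.5 * V / A = 1.5 * 142000.0 / 220400
= 0.9664 MPa

0.9664 MPa


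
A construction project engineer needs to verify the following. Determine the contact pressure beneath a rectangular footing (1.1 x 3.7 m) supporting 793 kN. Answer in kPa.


A = 1.1 * 3.7 = 4.07 m^2
q = P / A = 793 / 4.07
= 194.8403 kPa

194.8403 kPa


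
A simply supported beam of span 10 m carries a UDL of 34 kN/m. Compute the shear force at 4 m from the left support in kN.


R_A = w * L / 2 = 34 * 10 / 2 = 170.0 kN
V(x) = R_A - w * x = 170.0 - 34 * 4
= 34.0 kN

34.0 kN


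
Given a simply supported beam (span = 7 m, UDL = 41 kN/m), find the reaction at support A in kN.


Total load = w * L = 41 * 7 = 287 kN
By symmetry, each reaction R = total / 2 = 287 / 2 = 143.5 kN

143.5 kN


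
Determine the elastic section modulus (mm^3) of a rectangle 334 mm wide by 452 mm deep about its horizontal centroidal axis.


S = b * h^2 / 6
= 334 * 452^2 / 6
= 334 * 204304 / 6
= 11372922.67 mm^3

11372922.67 mm^3


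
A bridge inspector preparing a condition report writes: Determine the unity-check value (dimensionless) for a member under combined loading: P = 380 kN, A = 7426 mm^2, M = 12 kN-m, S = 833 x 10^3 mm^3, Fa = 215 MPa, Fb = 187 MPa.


f_a = P / A = 380000.0 / 7426 = 51.1716 MPa
f_b = M / S = 12000000.0 / 833000.0 = 14.4058 MPa
Ratio = f_a / Fa + f_b / Fb
= 51.1716 / 215 + 14.4058 / 187
= 0.315 (dimensionless)

0.315 (dimensionless)


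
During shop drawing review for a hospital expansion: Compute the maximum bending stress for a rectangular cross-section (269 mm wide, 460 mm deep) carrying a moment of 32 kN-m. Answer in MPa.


I = b * h^3 / 12 = 269 * 460^3 / 12 = 2181948666.67 mm^4
y = h / 2 = 460 / 2 = 230.0 mm
M = 32 kN-m = 32000000.0 N-mm
sigma = M * y / I = 32000000.0 * 230.0 / 2181948666.67
= 3.37 MPa

3.37 MPa


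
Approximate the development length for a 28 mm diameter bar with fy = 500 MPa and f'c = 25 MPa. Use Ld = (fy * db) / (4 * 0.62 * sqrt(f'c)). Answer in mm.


Ld = (fy * db) / (4 * 0.62 * sqrt(f'c))
= (500 * 28) / (4 * 0.62 * sqrt(25))
= 14000 / 12.4
= 1129.03 mm

1129.03 mm


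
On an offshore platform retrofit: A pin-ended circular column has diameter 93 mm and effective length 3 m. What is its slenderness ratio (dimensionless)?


Radius of gyration r = d / 4 = 93 / 4 = 23.25 mm
L_eff = 3000.0 mm
Slenderness ratio = L / r = 3000.0 / 23.25 = 129.03 (dimensionless)

129.03 (dimensionless)


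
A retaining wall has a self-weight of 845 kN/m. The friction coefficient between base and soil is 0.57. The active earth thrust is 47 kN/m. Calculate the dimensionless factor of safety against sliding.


Resisting force = mu * W = 0.57 * 845 = 481.65 kN/m
FOS = Resisting / Driving = 481.65 / 47
= 10.2479 (dimensionless)

10.2479 (dimensionless)


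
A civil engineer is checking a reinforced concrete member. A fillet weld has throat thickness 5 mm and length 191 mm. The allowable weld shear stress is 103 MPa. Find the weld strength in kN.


Strength = throat * length * allowable stress
= 5 * 191 * 103 N
= 98365 N
= 98.36 kN

98.36 kN


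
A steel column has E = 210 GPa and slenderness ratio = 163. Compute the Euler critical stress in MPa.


sigma_cr = pi^2 * E / lambda^2
= 9.8696 * 210000.0 / 163^2
= 9.8696 * 210000.0 / 26569
= 78.0088 MPa

78.0088 MPa


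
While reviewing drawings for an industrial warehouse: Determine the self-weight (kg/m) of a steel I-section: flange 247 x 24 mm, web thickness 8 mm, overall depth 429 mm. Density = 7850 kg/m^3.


A_flanges = 2 * 247 * 24 = 11856 mm^2
A_web = (429 - 2 * 24) * 8 = 3048 mm^2
A_total = 11856 + 3048 = 14904 mm^2 = 0.014904 m^2
Weight = rho * A = 7850 * 0.014904 = 116.9964 kg/m

116.9964 kg/m


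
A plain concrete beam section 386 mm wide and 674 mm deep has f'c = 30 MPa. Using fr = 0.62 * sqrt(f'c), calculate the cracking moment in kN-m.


fr = 0.62 * sqrt(30) = 0.62 * 5.4772 = 3.3959 MPa
I = 386 * 674^3 / 12 = 9848855105.33 mm^4
y_t = 337.0 mm
M_cr = fr * I / y_t = 3.3959 * 9848855105.33 / 337.0 N-mm
= 99.2449 kN-m

99.2449 kN-m


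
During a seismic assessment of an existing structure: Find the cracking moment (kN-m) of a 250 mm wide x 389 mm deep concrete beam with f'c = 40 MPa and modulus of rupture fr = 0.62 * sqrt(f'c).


fr = 0.62 * sqrt(40) = 0.62 * 6.3246 = 3.9212 MPa
I = 250 * 389^3 / 12 = 1226330604.17 mm^4
y_t = 194.5 mm
M_cr = fr * I / y_t = 3.9212 * 1226330604.17 / 194.5 N-mm
= 24.7235 kN-m

24.7235 kN-m


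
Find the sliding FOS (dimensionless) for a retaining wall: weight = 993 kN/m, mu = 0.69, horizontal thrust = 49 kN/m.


Resisting force = mu * W = 0.69 * 993 = 685.17 kN/m
FOS = Resisting / Driving = 685.17 / 49
= 13.9831 (dimensionless)

13.9831 (dimensionless)


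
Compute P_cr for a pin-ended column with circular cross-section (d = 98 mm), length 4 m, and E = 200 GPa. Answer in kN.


I = pi * d^4 / 64 = 4527664.12 mm^4
L = 4000.0 mm
P_cr = pi^2 * E * I / L^2
= 9.8696 * 200000.0 * 4527664.12 / 4000.0^2
= 558578.17 N = 558.5782 kN

558.5782 kN


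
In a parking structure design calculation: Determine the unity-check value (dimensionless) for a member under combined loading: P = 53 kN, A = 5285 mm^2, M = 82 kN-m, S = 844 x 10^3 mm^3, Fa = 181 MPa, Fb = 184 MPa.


f_a = P / A = 53000.0 / 5285 = 10.0284 MPa
f_b = M / S = 82000000.0 / 844000.0 = 97.1564 MPa
Ratio = f_a / Fa + f_b / Fb
= 10.0284 / 181 + 97.1564 / 184
= 0.5834 (dimensionless)

0.5834 (dimensionless)


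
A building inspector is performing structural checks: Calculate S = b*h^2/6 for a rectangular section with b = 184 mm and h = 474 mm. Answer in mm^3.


S = b * h^2 / 6
= 184 * 474^2 / 6
= 184 * 224676 / 6
= 6890064.0 mm^3

6890064.0 mm^3


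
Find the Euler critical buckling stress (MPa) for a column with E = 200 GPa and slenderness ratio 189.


sigma_cr = pi^2 * E / lambda^2
= 9.8696 * 200000.0 / 189^2
= 9.8696 * 200000.0 / 35721
= 55.2594 MPa

55.2594 MPa


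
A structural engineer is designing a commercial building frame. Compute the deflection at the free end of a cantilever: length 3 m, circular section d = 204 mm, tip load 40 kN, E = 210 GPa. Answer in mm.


I = pi * d^4 / 64 = pi * 204^4 / 64 = 85014023.05 mm^4
L = 3000.0 mm, P = 40000.0 N, E = 210000.0 MPa
delta = P * L^3 / (3 * E * I)
= 40000.0 * 3000.0^3 / (3 * 210000.0 * 85014023.05)
= 20.1647 mm

20.1647 mm


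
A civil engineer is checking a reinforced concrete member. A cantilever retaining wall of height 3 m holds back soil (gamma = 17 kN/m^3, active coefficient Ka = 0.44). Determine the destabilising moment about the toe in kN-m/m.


Pa = 0.5 * Ka * gamma * H^2
= 0.5 * 0.44 * 17 * 3^2
= 33.66 kN/m
Arm = H / 3 = 3 / 3 = 1.0 m
Mo = Pa * arm = Pa * H / 3 = 33.66 * 3 / 3 = 33.66 kN-m/m

33.66 kN-m/m


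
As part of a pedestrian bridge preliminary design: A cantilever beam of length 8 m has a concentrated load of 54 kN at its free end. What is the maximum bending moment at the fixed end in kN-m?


For a cantilever with a point load at the free end:
M_max = P * L = 54 * 8 = 432 kN-m

432 kN-m


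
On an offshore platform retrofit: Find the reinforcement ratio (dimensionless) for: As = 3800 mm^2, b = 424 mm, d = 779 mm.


rho = As / (b * d)
= 3800 / (424 * 779)
= 3800 / 330296
= 0.011505 (dimensionless)

0.011505 (dimensionless)


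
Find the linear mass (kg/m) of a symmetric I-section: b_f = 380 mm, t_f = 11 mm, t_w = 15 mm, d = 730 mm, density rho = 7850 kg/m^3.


A_flanges = 2 * 380 * 11 = 8360 mm^2
A_web = (730 - 2 * 11) * 15 = 10620 mm^2
A_total = 8360 + 10620 = 18980 mm^2 = 0.018980 m^2
Weight = rho * A = 7850 * 0.018980 = 148.993 kg/m

148.993 kg/m


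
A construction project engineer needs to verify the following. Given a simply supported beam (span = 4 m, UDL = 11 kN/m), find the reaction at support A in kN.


Total load = w * L = 11 * 4 = 44 kN
By symmetry, each reaction R = total / 2 = 44 / 2 = 22.0 kN

22.0 kN


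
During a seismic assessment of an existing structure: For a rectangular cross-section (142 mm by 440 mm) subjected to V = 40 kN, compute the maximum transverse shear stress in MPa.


A = b * h = 142 * 440 = 62480 mm^2
V = 40 kN = 40000.0 N
tau_max = 1.5 * V / A = 1.5 * 40000.0 / 62480
= 0.9603 MPa

0.9603 MPa


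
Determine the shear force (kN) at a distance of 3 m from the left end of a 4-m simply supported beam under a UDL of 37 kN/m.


R_A = w * L / 2 = 37 * 4 / 2 = 74.0 kN
V(x) = R_A - w * x = 74.0 - 37 * 3
= -37.0 kN

-37.0 kN


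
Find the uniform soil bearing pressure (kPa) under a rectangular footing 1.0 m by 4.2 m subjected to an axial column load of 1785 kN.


A = 1.0 * 4.2 = 4.2 m^2
q = P / A = 1785 / 4.2
= 425.0 kPa

425.0 kPa


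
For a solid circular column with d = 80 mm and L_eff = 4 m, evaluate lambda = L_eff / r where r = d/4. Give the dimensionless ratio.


Radius of gyration r = d / 4 = 80 / 4 = 20.0 mm
L_eff = 4000.0 mm
Slenderness ratio = L / r = 4000.0 / 20.0 = 200.0 (dimensionless)

200.0 (dimensionless)


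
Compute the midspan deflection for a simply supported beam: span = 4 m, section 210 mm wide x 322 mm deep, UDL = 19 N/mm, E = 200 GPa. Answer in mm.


I = 210 * 322^3 / 12 = 584259340.0 mm^4
L = 4000.0 mm, w = 19 N/mm, E = 200000.0 MPa
delta = 5 * w * L^4 / (384 * E * I)
= 5 * 19 * 4000.0^4 / (384 * 200000.0 * 584259340.0)
= 0.542 mm

0.542 mm


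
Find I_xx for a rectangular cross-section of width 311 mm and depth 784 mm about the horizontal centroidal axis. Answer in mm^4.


I = b * h^3 / 12
= 311 * 784^3 / 12
= 311 * 481890304 / 12
= 12488990378.67 mm^4

12488990378.67 mm^4


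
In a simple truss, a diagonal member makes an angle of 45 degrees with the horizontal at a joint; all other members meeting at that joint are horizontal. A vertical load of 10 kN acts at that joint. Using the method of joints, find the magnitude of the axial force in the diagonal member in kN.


At the joint, only the diagonal has a vertical component, so vertical equilibrium gives:
F * sin(45) = 10
F = 10 / sin(45)
= 10 / 0.707107
= 14.14 kN

14.14 kN


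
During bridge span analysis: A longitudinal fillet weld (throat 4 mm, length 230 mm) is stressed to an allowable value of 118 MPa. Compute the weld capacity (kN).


Strength = throat * length * allowable stress
= 4 * 230 * 118 N
= 108560 N
= 108.56 kN

108.56 kN


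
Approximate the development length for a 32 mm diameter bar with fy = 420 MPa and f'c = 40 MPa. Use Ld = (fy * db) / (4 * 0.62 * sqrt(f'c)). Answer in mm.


Ld = (fy * db) / (4 * 0.62 * sqrt(f'c))
= (420 * 32) / (4 * 0.62 * sqrt(40))
= 13440 / 15.6849
= 856.88 mm

856.88 mm


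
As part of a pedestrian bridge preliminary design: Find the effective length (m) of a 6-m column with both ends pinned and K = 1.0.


L_eff = K * L
= 1.0 * 6
= 6.0 m

6.0 m


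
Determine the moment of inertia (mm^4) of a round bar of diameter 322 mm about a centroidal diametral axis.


r = d / 2 = 322 / 2 = 161.0 mm
I = pi * r^4 / 4 = pi * 161.0^4 / 4
= 527707644.47 mm^4

527707644.47 mm^4


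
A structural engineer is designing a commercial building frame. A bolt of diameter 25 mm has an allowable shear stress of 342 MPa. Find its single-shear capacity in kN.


A = pi * d^2 / 4 = pi * 25^2 / 4 = 490.8739 mm^2
V = f_v * A / 1000 = 342 * 490.8739 / 1000
= 167.8789 kN

167.8789 kN


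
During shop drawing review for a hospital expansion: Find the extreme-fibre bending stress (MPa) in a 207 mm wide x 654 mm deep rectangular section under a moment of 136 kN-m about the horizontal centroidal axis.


I = b * h^3 / 12 = 207 * 654^3 / 12 = 4825278054.0 mm^4
y = h / 2 = 654 / 2 = 327.0 mm
M = 136 kN-m = 136000000.0 N-mm
sigma = M * y / I = 136000000.0 * 327.0 / 4825278054.0
= 9.22 MPa

9.22 MPa


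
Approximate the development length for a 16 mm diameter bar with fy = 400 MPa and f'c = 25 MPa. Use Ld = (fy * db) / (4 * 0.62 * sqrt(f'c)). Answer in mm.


Ld = (fy * db) / (4 * 0.62 * sqrt(f'c))
= (400 * 16) / (4 * 0.62 * sqrt(25))
= 6400 / 12.4
= 516.13 mm

516.13 mm


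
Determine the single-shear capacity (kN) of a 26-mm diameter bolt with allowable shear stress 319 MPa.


A = pi * d^2 / 4 = pi * 26^2 / 4 = 530.9292 mm^2
V = f_v * A / 1000 = 319 * 530.9292 / 1000
= 169.3664 kN

169.3664 kN


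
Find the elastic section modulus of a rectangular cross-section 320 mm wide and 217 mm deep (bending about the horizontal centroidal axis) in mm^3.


S = b * h^2 / 6
= 320 * 217^2 / 6
= 320 * 47089 / 6
= 2511413.33 mm^3

2511413.33 mm^3


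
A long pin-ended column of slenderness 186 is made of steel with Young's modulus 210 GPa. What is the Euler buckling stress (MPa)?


sigma_cr = pi^2 * E / lambda^2
= 9.8696 * 210000.0 / 186^2
= 9.8696 * 210000.0 / 34596
= 59.9091 MPa

59.9091 MPa


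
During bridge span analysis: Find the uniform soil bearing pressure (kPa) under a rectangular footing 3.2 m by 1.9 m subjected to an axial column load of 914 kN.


A = 3.2 * 1.9 = 6.08 m^2
q = P / A = 914 / 6.08
= 150.3289 kPa

150.3289 kPa


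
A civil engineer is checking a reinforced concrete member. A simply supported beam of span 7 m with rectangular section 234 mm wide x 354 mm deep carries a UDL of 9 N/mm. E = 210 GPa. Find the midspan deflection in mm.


I = 234 * 354^3 / 12 = 865056348.0 mm^4
L = 7000.0 mm, w = 9 N/mm, E = 210000.0 MPa
delta = 5 * w * L^4 / (384 * E * I)
= 5 * 9 * 7000.0^4 / (384 * 210000.0 * 865056348.0)
= 1.5489 mm

1.5489 mm


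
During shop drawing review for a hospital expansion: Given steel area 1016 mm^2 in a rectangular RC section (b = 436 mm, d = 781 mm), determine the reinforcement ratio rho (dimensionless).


rho = As / (b * d)
= 1016 / (436 * 781)
= 1016 / 340516
= 0.002984 (dimensionless)

0.002984 (dimensionless)


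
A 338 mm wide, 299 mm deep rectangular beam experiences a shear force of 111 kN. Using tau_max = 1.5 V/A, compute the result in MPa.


A = b * h = 338 * 299 = 101062 mm^2
V = 111 kN = 111000.0 N
tau_max = 1.5 * V / A = 1.5 * 111000.0 / 101062
= 1.6475 MPa

1.6475 MPa


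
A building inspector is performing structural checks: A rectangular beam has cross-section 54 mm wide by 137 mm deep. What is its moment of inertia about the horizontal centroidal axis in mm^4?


I = b * h^3 / 12
= 54 * 137^3 / 12
= 54 * 2571353 / 12
= 11571088.5 mm^4

11571088.5 mm^4


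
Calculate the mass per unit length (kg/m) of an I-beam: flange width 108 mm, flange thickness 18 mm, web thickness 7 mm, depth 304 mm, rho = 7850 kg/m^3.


A_flanges = 2 * 108 * 18 = 3888 mm^2
A_web = (304 - 2 * 18) * 7 = 1876 mm^2
A_total = 3888 + 1876 = 5764 mm^2 = 0.005764 m^2
Weight = rho * A = 7850 * 0.005764 = 45.2474 kg/m

45.2474 kg/m


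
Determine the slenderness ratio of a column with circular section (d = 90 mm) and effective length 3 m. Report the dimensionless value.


Radius of gyration r = d / 4 = 90 / 4 = 22.5 mm
L_eff = 3000.0 mm
Slenderness ratio = L / r = 3000.0 / 22.5 = 133.33 (dimensionless)

133.33 (dimensionless)


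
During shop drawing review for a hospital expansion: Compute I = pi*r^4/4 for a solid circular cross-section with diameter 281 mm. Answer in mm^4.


r = d / 2 = 281 / 2 = 140.5 mm
I = pi * r^4 / 4 = pi * 140.5^4 / 4
= 306051969.3 mm^4

306051969.3 mm^4


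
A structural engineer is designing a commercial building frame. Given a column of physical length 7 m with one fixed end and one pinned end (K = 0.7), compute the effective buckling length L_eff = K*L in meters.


L_eff = K * L
= 0.7 * 7
= 4.9 m

4.9 m


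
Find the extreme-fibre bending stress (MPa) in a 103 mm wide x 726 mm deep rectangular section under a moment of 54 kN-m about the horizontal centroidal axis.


I = b * h^3 / 12 = 103 * 726^3 / 12 = 3284474094.0 mm^4
y = h / 2 = 726 / 2 = 363.0 mm
M = 54 kN-m = 54000000.0 N-mm
sigma = M * y / I = 54000000.0 * 363.0 / 3284474094.0
= 5.97 MPa

5.97 MPa


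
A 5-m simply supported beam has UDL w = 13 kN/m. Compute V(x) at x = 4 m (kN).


R_A = w * L / 2 = 13 * 5 / 2 = 32.5 kN
V(x) = R_A - w * x = 32.5 - 13 * 4
= -19.5 kN

-19.5 kN


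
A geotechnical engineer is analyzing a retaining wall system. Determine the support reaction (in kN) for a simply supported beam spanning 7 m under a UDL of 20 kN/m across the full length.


Total load = w * L = 20 * 7 = 140 kN
By symmetry, each reaction R = total / 2 = 140 / 2 = 70.0 kN

70.0 kN


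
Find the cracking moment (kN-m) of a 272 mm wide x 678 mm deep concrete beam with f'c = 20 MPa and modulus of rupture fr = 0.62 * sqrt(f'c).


fr = 0.62 * sqrt(20) = 0.62 * 4.4721 = 2.7727 MPa
I = 272 * 678^3 / 12 = 7064423712.0 mm^4
y_t = 339.0 mm
M_cr = fr * I / y_t = 2.7727 * 7064423712.0 / 339.0 N-mm
= 57.7808 kN-m

57.7808 kN-m


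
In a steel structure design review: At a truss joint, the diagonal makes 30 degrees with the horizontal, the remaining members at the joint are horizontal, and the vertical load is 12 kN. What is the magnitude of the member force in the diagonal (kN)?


At the joint, only the diagonal has a vertical component, so vertical equilibrium gives:
F * sin(30) = 12
F = 12 / sin(30)
= 12 / 0.5
= 24.0 kN

24.0 kN


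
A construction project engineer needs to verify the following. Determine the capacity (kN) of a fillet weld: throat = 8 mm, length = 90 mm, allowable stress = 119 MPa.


Strength = throat * length * allowable stress
= 8 * 90 * 119 N
= 85680 N
= 85.68 kN

85.68 kN


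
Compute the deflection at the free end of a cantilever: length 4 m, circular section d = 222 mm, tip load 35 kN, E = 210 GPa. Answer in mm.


I = pi * d^4 / 64 = pi * 222^4 / 64 = 119228971.19 mm^4
L = 4000.0 mm, P = 35000.0 N, E = 210000.0 MPa
delta = P * L^3 / (3 * E * I)
= 35000.0 * 4000.0^3 / (3 * 210000.0 * 119228971.19)
= 29.8212 mm

29.8212 mm


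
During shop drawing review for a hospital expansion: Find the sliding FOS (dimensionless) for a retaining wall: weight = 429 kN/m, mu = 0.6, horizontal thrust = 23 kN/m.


Resisting force = mu * W = 0.6 * 429 = 257.4 kN/m
FOS = Resisting / Driving = 257.4 / 23
= 11.1913 (dimensionless)

11.1913 (dimensionless)


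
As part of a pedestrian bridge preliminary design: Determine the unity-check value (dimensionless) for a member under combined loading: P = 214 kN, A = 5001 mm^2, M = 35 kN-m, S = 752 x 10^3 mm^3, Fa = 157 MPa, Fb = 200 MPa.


f_a = P / A = 214000.0 / 5001 = 42.7914 MPa
f_b = M / S = 35000000.0 / 752000.0 = 46.5426 MPa
Ratio = f_a / Fa + f_b / Fb
= 42.7914 / 157 + 46.5426 / 200
= 0.5053 (dimensionless)

0.5053 (dimensionless)


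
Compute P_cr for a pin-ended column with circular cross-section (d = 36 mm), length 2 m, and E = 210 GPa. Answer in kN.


I = pi * d^4 / 64 = 82447.96 mm^4
L = 2000.0 mm
P_cr = pi^2 * E * I / L^2
= 9.8696 * 210000.0 * 82447.96 / 2000.0^2
= 42720.76 N = 42.7208 kN

42.7208 kN


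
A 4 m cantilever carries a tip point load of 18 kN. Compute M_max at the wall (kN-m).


For a cantilever with a point load at the free end:
M_max = P * L = 18 * 4 = 72 kN-m

72 kN-m


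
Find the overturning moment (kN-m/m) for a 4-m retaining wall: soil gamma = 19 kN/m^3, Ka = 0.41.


Pa = 0.5 * Ka * gamma * H^2
= 0.5 * 0.41 * 19 * 4^2
= 62.32 kN/m
Arm = H / 3 = 4 / 3 = 1.3333 m
Mo = Pa * arm = Pa * H / 3 = 62.32 * 4 / 3 = 83.0933 kN-m/m

83.0933 kN-m/m


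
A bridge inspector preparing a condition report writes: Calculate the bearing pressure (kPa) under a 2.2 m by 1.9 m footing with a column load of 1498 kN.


A = 2.2 * 1.9 = 4.18 m^2
q = P / A = 1498 / 4.18
= 358.3732 kPa

358.3732 kPa


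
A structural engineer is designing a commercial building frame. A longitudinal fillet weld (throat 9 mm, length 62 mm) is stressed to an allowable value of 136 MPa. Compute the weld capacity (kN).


Strength = throat * length * allowable stress
= 9 * 62 * 136 N
= 75888 N
= 75.89 kN

75.89 kN


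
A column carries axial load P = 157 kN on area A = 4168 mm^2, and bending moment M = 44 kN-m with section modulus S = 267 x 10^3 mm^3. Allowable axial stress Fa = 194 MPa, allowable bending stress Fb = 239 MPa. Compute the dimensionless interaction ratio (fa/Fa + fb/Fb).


f_a = P / A = 157000.0 / 4168 = 37.6679 MPa
f_b = M / S = 44000000.0 / 267000.0 = 164.794 MPa
Ratio = f_a / Fa + f_b / Fb
= 37.6679 / 194 + 164.794 / 239
= 0.8837 (dimensionless)

0.8837 (dimensionless)


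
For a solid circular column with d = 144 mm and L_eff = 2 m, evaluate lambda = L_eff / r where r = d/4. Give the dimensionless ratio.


Radius of gyration r = d / 4 = 144 / 4 = 36.0 mm
L_eff = 2000.0 mm
Slenderness ratio = L / r = 2000.0 / 36.0 = 55.56 (dimensionless)

55.56 (dimensionless)


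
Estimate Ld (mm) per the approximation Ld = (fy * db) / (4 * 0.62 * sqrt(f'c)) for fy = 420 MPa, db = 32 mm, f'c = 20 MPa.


Ld = (fy * db) / (4 * 0.62 * sqrt(f'c))
= (420 * 32) / (4 * 0.62 * sqrt(20))
= 13440 / 11.0909
= 1211.8 mm

1211.8 mm


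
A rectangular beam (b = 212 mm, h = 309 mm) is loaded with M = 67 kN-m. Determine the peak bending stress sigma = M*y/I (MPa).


I = b * h^3 / 12 = 212 * 309^3 / 12 = 521230779.0 mm^4
y = h / 2 = 309 / 2 = 154.5 mm
M = 67 kN-m = 67000000.0 N-mm
sigma = M * y / I = 67000000.0 * 154.5 / 521230779.0
= 19.86 MPa

19.86 MPa


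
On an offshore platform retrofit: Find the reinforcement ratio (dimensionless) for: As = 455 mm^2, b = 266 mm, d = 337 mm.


rho = As / (b * d)
= 455 / (266 * 337)
= 455 / 89642
= 0.005076 (dimensionless)

0.005076 (dimensionless)


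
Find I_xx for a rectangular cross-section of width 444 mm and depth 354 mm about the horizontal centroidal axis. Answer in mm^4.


I = b * h^3 / 12
= 444 * 354^3 / 12
= 444 * 44361864 / 12
= 1641388968.0 mm^4

1641388968.0 mm^4


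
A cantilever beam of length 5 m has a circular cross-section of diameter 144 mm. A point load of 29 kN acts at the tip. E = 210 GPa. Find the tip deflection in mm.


I = pi * d^4 / 64 = pi * 144^4 / 64 = 21106677.15 mm^4
L = 5000.0 mm, P = 29000.0 N, E = 210000.0 MPa
delta = P * L^3 / (3 * E * I)
= 29000.0 * 5000.0^3 / (3 * 210000.0 * 21106677.15)
= 272.6136 mm

272.6136 mm


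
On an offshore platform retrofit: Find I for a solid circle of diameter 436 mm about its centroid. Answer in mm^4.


r = d / 2 = 436 / 2 = 218.0 mm
I = pi * r^4 / 4 = pi * 218.0^4 / 4
= 1773845766.37 mm^4

1773845766.37 mm^4


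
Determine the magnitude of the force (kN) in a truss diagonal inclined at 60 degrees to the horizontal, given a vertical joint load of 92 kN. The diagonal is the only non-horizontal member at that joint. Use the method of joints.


At the joint, only the diagonal has a vertical component, so vertical equilibrium gives:
F * sin(60) = 92
F = 92 / sin(60)
= 92 / 0.866025
= 106.23 kN

106.23 kN


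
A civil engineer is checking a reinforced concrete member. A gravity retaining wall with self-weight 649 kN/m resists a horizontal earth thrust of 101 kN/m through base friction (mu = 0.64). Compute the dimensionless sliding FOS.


Resisting force = mu * W = 0.64 * 649 = 415.36 kN/m
FOS = Resisting / Driving = 415.36 / 101
= 4.1125 (dimensionless)

4.1125 (dimensionless)


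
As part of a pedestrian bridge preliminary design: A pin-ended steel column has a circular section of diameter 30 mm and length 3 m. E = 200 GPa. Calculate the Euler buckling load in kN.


I = pi * d^4 / 64 = 39760.78 mm^4
L = 3000.0 mm
P_cr = pi^2 * E * I / L^2
= 9.8696 * 200000.0 * 39760.78 / 3000.0^2
= 8720.52 N = 8.7205 kN

8.7205 kN


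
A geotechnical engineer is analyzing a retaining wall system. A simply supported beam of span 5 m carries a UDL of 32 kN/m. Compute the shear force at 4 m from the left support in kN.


R_A = w * L / 2 = 32 * 5 / 2 = 80.0 kN
V(x) = R_A - w * x = 80.0 - 32 * 4
= -48.0 kN

-48.0 kN


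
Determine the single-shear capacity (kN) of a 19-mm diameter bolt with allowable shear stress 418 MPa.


A = pi * d^2 / 4 = pi * 19^2 / 4 = 283.5287 mm^2
V = f_v * A / 1000 = 418 * 283.5287 / 1000
= 118.515 kN

118.515 kN


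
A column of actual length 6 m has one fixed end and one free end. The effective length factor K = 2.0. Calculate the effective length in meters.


L_eff = K * L
= 2.0 * 6
= 12.0 m

12.0 m


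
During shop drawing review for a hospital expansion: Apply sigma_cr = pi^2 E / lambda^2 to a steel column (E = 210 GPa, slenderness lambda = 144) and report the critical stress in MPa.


sigma_cr = pi^2 * E / lambda^2
= 9.8696 * 210000.0 / 144^2
= 9.8696 * 210000.0 / 20736
= 99.9526 MPa

99.9526 MPa


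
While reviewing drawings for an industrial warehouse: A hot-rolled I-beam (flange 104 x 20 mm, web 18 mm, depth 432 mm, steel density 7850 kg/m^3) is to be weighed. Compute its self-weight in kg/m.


A_flanges = 2 * 104 * 20 = 4160 mm^2
A_web = (432 - 2 * 20) * 18 = 7056 mm^2
A_total = 4160 + 7056 = 11216 mm^2 = 0.011216 m^2
Weight = rho * A = 7850 * 0.011216 = 88.0456 kg/m

88.0456 kg/m


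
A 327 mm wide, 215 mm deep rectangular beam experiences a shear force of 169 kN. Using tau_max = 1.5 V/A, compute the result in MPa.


A = b * h = 327 * 215 = 70305 mm^2
V = 169 kN = 169000.0 N
tau_max = 1.5 * V / A = 1.5 * 169000.0 / 70305
= 3.6057 MPa

3.6057 MPa


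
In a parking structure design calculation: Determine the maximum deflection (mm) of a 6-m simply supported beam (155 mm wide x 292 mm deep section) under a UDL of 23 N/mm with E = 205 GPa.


I = 155 * 292^3 / 12 = 321587386.67 mm^4
L = 6000.0 mm, w = 23 N/mm, E = 205000.0 MPa
delta = 5 * w * L^4 / (384 * E * I)
= 5 * 23 * 6000.0^4 / (384 * 205000.0 * 321587386.67)
= 5.8873 mm

5.8873 mm


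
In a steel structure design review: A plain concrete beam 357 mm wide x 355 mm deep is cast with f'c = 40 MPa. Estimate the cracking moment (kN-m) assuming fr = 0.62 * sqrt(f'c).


fr = 0.62 * sqrt(40) = 0.62 * 6.3246 = 3.9212 MPa
I = 357 * 355^3 / 12 = 1330981531.25 mm^4
y_t = 177.5 mm
M_cr = fr * I / y_t = 3.9212 * 1330981531.25 / 177.5 N-mm
= 29.4033 kN-m

29.4033 kN-m


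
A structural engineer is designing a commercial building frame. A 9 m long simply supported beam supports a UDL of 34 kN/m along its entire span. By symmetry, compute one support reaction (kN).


Total load = w * L = 34 * 9 = 306 kN
By symmetry, each reaction R = total / 2 = 306 / 2 = 153.0 kN

153.0 kN


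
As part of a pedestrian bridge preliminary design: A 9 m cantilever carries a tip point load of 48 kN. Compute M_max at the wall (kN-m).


For a cantilever with a point load at the free end:
M_max = P * L = 48 * 9 = 432 kN-m

432 kN-m


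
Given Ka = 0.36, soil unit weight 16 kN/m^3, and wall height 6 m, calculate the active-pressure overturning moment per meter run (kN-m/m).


Pa = 0.5 * Ka * gamma * H^2
= 0.5 * 0.36 * 16 * 6^2
= 103.68 kN/m
Arm = H / 3 = 6 / 3 = 2.0 m
Mo = Pa * arm = Pa * H / 3 = 103.68 * 6 / 3 = 207.36 kN-m/m

207.36 kN-m/m


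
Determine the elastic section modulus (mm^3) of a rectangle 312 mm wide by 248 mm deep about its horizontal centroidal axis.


S = b * h^2 / 6
= 312 * 248^2 / 6
= 312 * 61504 / 6
= 3198208.0 mm^3

3198208.0 mm^3


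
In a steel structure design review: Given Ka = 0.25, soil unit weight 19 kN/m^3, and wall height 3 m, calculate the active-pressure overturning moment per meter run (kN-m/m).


Pa = 0.5 * Ka * gamma * H^2
= 0.5 * 0.25 * 19 * 3^2
= 21.375 kN/m
Arm = H / 3 = 3 / 3 = 1.0 m
Mo = Pa * arm = Pa * H / 3 = 21.375 * 3 / 3 = 21.375 kN-m/m

21.375 kN-m/m


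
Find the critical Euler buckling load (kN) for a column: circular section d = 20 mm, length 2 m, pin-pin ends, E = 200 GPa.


I = pi * d^4 / 64 = 7853.98 mm^4
L = 2000.0 mm
P_cr = pi^2 * E * I / L^2
= 9.8696 * 200000.0 * 7853.98 / 2000.0^2
= 3875.78 N = 3.8758 kN

3.8758 kN


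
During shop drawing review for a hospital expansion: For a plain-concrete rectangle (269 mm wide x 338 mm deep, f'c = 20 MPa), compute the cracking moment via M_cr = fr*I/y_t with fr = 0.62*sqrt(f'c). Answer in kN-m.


fr = 0.62 * sqrt(20) = 0.62 * 4.4721 = 2.7727 MPa
I = 269 * 338^3 / 12 = 865607747.33 mm^4
y_t = 169.0 mm
M_cr = fr * I / y_t = 2.7727 * 865607747.33 / 169.0 N-mm
= 14.2017 kN-m

14.2017 kN-m


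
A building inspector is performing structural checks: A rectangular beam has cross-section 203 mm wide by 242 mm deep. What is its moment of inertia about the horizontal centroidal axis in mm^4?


I = b * h^3 / 12
= 203 * 242^3 / 12
= 203 * 14172488 / 12
= 239751255.33 mm^4

239751255.33 mm^4


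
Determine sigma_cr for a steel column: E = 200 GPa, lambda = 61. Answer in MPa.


sigma_cr = pi^2 * E / lambda^2
= 9.8696 * 200000.0 / 61^2
= 9.8696 * 200000.0 / 3721
= 530.4813 MPa

530.4813 MPa


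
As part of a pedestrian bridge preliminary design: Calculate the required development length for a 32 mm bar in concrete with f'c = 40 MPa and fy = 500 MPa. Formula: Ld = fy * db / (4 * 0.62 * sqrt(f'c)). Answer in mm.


Ld = (fy * db) / (4 * 0.62 * sqrt(f'c))
= (500 * 32) / (4 * 0.62 * sqrt(40))
= 16000 / 15.6849
= 1020.09 mm

1020.09 mm


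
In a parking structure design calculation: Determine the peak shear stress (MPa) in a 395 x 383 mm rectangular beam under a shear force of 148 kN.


A = b * h = 395 * 383 = 151285 mm^2
V = 148 kN = 148000.0 N
tau_max = 1.5 * V / A = 1.5 * 148000.0 / 151285
= 1.4674 MPa

1.4674 MPa


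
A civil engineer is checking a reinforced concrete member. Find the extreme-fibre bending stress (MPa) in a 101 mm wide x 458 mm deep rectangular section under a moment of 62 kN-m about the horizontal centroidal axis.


I = b * h^3 / 12 = 101 * 458^3 / 12 = 808605259.33 mm^4
y = h / 2 = 458 / 2 = 229.0 mm
M = 62 kN-m = 62000000.0 N-mm
sigma = M * y / I = 62000000.0 * 229.0 / 808605259.33
= 17.56 MPa

17.56 MPa
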